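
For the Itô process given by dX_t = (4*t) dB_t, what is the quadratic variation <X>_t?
<X>_t = 16*t^3/3

For an Itô process dX_t = a(t) dt + b(t) dB_t, the quadratic variation is <X>_t = int_0^t b(s)^2 ds (the drift term does not contribute). Here b(s) = 4*s, so
  b(s)^2 = 16*s^2.
Integrating from 0 to t:
  <X>_t = int_0^t (16*s^2) ds = 16*t^3/3.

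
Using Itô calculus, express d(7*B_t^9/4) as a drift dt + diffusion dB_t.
d(7*B_t^9/4) = (63*B_t^7) dt + (63*B_t^8/4) dB_t

Itô's formula for f(B_t) gives d f(B_t) = f'(B_t) dB_t + (1/2) f''(B_t) dt. Compute derivatives of f(x) = 7*x^9/4:
  f'(x)  = 63*x^8/4
  f''(x) = 126*x^7
Substitute x = B_t and multiply the f'' term by 1/2:
  drift     = (1/2) * (126*x^7) evaluated at B_t = 63*B_t^7
  diffusion = (63*x^8/4) evaluated at B_t = 63*B_t^8/4
Therefore d(7*B_t^9/4) = (63*B_t^7) dt + (63*B_t^8/4) dB_t.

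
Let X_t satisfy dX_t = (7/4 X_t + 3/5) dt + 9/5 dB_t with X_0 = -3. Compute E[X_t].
E[X_t] = -93*exp(7*t/4)/35 - 12/35

Taking expectations and using E[dB_t] = 0, the mean m(t) = E[X_t] satisfies the ODE m'(t) = a m(t) + b with m(0) = x_0. With a = 7/4, b = 3/5, x_0 = -3, the solution is
  m(t) = x_0 * exp(a t) + (b/a) * (exp(a t) - 1)
       = (-3) * exp((7/4) t) + ((3/5)/(7/4)) * (exp((7/4) t) - 1)
       = -93*exp(7*t/4)/35 - 12/35.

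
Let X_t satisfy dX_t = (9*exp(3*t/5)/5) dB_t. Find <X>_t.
<X>_t = 27*exp(6*t/5)/10 - 27/10

For an Itô process dX_t = a(t) dt + b(t) dB_t, the quadratic variation is <X>_t = int_0^t b(s)^2 ds (the drift term does not contribute). Here b(s) = 9*exp(3*s/5)/5, so
  b(s)^2 = 81*exp(6*s/5)/25.
Integrating from 0 to t:
  <X>_t = int_0^t (81*exp(6*s/5)/25) ds = 27*exp(6*t/5)/10 - 27/10.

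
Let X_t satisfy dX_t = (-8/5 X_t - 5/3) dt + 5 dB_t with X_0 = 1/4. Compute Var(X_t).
Var(X_t) = 125/16 - 125*exp(-16*t/5)/16

The variance V(t) = Var(X_t) satisfies V'(t) = 2 a V(t) + c^2 with V(0) = 0 (drift coefficient is linear in X, diffusion is constant). With a = -8/5, c = 5, the solution is
  V(t) = (c^2 / (2 a)) * (exp(2 a t) - 1)
       = (5^2 / (2*(-8/5))) * (exp((-16/5) t) - 1)
       = 125/16 - 125*exp(-16*t/5)/16.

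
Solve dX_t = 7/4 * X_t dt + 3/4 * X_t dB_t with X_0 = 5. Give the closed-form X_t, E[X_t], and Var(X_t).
X_t = 5 * exp((47/32) t + (3/4) B_t); E[X_t] = 5*exp(7*t/4); Var(X_t) = 25*(exp(9*t/16) - 1)*exp(7*t/2)

For GBM dX = mu X dt + sigma X dB with X_0 = x_0, apply Itô to Y = log X: dY = (mu - sigma^2/2) dt + sigma dB, so Y_t = log(x_0) + (mu - sigma^2/2) t + sigma B_t and hence X_t = x_0 * exp((mu - sigma^2/2) t + sigma B_t).
With mu = 7/4, sigma = 3/4, x_0 = 5, this gives:
  X_t = 5 * exp((47/32) * t + (3/4) * B_t).
Since sigma*B_t ~ Normal(0, sigma^2 t), E[exp(sigma*B_t)] = exp(sigma^2 t / 2); so E[X_t] = x_0 * exp((mu - sigma^2/2) t) * exp(sigma^2 t / 2) = x_0 * exp(mu t) = 5*exp(7*t/4).
Var(X_t) = E[X_t^2] - (E[X_t])^2 = x_0^2 * exp(2 mu t) * (exp(sigma^2 t) - 1) = 25*(exp(9*t/16) - 1)*exp(7*t/2).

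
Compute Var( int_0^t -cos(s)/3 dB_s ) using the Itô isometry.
Var = t/18 + sin(2*t)/36

The Itô integral of a deterministic integrand f(s) has mean 0 because each increment f(s) * (B_{s+ds} - B_s) has mean 0. By the Itô isometry:
  Var( int_0^t f(s) dB_s ) = E[ (int_0^t f(s) dB_s)^2 ] = int_0^t f(s)^2 ds.
Here f(s) = -cos(s)/3, so f(s)^2 = cos(s)^2/9. Integrate:
  int_0^t (cos(s)^2/9) ds = t/18 + sin(2*t)/36.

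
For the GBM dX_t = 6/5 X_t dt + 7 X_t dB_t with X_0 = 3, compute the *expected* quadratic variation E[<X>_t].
E[<X>_t] = 2205*exp(257*t/5)/257 - 2205/257

<X>_t = int_0^t (7 * X_s)^2 ds. Taking expectation inside the integral: E[<X>_t] = 7^2 * int_0^t E[X_s^2] ds. For GBM, E[X_s^2] = x_0^2 * exp((2 mu + sigma^2) s). Integrating:
  E[<X>_t] = 7^2 * 3^2 * (exp((2*(6/5) + 7^2) t) - 1) / (2*(6/5) + 7^2)
           = 7^2 * 3^2 * (exp((257/5) t) - 1) / (257/5) = 2205*exp(257*t/5)/257 - 2205/257.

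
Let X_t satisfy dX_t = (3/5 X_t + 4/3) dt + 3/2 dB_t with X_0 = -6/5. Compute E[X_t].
E[X_t] = 46*exp(3*t/5)/45 - 20/9

Taking expectations and using E[dB_t] = 0, the mean m(t) = E[X_t] satisfies the ODE m'(t) = a m(t) + b with m(0) = x_0. With a = 3/5, b = 4/3, x_0 = -6/5, the solution is
  m(t) = x_0 * exp(a t) + (b/a) * (exp(a t) - 1)
       = (-6/5) * exp((3/5) t) + ((4/3)/(3/5)) * (exp((3/5) t) - 1)
       = 46*exp(3*t/5)/45 - 20/9.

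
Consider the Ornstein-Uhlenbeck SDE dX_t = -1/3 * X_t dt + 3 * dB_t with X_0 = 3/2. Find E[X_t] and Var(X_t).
E[X_t] = 3*exp(-t/3)/2; Var(X_t) = 27/2 - 27*exp(-2*t/3)/2

The OU SDE dX = -theta X dt + sigma dB admits the integrating factor exp(theta t): d(exp(theta t) X_t) = sigma exp(theta t) dB_t. Integrating from 0 to t:
  X_t = x_0 * exp(-theta t) + sigma * int_0^t exp(-theta (t-s)) dB_s.
The Itô integral has mean 0 and (by the Itô isometry) variance sigma^2 * int_0^t exp(-2 theta (t - s)) ds = sigma^2 * (1 - exp(-2 theta t)) / (2 theta).
With theta = 1/3, sigma = 3, x_0 = 3/2:
  E[X_t] = 3/2 * exp(-1/3 t) = 3*exp(-t/3)/2
  Var(X_t) = (3)^2 * (1 - exp(-2*1/3 t)) / (2 * 1/3) = 27/2 - 27*exp(-2*t/3)/2.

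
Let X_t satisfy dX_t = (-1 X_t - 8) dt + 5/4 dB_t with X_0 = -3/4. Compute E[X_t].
E[X_t] = -8 + 29*exp(-t)/4

Taking expectations and using E[dB_t] = 0, the mean m(t) = E[X_t] satisfies the ODE m'(t) = a m(t) + b with m(0) = x_0. With a = -1, b = -8, x_0 = -3/4, the solution is
  m(t) = x_0 * exp(a t) + (b/a) * (exp(a t) - 1)
       = (-3/4) * exp((-1) t) + ((-8)/(-1)) * (exp((-1) t) - 1)
       = -8 + 29*exp(-t)/4.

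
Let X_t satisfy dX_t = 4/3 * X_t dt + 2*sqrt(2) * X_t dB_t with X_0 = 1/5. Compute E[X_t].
E[X_t] = exp(4*t/3)/5

For GBM dX = mu X dt + sigma X dB with X_0 = x_0, apply Itô to Y = log X: dY = (mu - sigma^2/2) dt + sigma dB, so Y_t = log(x_0) + (mu - sigma^2/2) t + sigma B_t and hence X_t = x_0 * exp((mu - sigma^2/2) t + sigma B_t).
With mu = 4/3, sigma = 2*sqrt(2), x_0 = 1/5, this gives:
  X_t = 1/5 * exp((-8/3) * t + (2*sqrt(2)) * B_t).
Since sigma*B_t ~ Normal(0, sigma^2 t), E[exp(sigma*B_t)] = exp(sigma^2 t / 2); so E[X_t] = x_0 * exp((mu - sigma^2/2) t) * exp(sigma^2 t / 2) = x_0 * exp(mu t) = exp(4*t/3)/5.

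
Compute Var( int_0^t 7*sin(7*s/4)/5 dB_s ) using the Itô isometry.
Var = 49*t/50 - 7*sin(7*t/2)/25

The Itô integral of a deterministic integrand f(s) has mean 0 because each increment f(s) * (B_{s+ds} - B_s) has mean 0. By the Itô isometry:
  Var( int_0^t f(s) dB_s ) = E[ (int_0^t f(s) dB_s)^2 ] = int_0^t f(s)^2 ds.
Here f(s) = 7*sin(7*s/4)/5, so f(s)^2 = 49*sin(7*s/4)^2/25. Integrate:
  int_0^t (49*sin(7*s/4)^2/25) ds = 49*t/50 - 7*sin(7*t/2)/25.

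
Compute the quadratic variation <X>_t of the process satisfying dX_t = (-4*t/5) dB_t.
<X>_t = 16*t^3/75

For an Itô process dX_t = a(t) dt + b(t) dB_t, the quadratic variation is <X>_t = int_0^t b(s)^2 ds (the drift term does not contribute). Here b(s) = -4*s/5, so
  b(s)^2 = 16*s^2/25.
Integrating from 0 to t:
  <X>_t = int_0^t (16*s^2/25) ds = 16*t^3/75.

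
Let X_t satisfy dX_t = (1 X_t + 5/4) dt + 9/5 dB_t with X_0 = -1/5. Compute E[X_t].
E[X_t] = 21*exp(t)/20 - 5/4

Taking expectations and using E[dB_t] = 0, the mean m(t) = E[X_t] satisfies the ODE m'(t) = a m(t) + b with m(0) = x_0. With a = 1, b = 5/4, x_0 = -1/5, the solution is
  m(t) = x_0 * exp(a t) + (b/a) * (exp(a t) - 1)
       = (-1/5) * exp(1 t) + ((5/4)/1) * (exp(1 t) - 1)
       = 21*exp(t)/20 - 5/4.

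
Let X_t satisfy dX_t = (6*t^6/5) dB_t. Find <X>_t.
<X>_t = 36*t^13/325

For an Itô process dX_t = a(t) dt + b(t) dB_t, the quadratic variation is <X>_t = int_0^t b(s)^2 ds (the drift term does not contribute). Here b(s) = 6*s^6/5, so
  b(s)^2 = 36*s^12/25.
Integrating from 0 to t:
  <X>_t = int_0^t (36*s^12/25) ds = 36*t^13/325.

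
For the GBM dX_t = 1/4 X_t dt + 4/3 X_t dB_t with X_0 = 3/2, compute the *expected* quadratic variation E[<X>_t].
E[<X>_t] = 72*exp(41*t/18)/41 - 72/41

<X>_t = int_0^t ((4/3) * X_s)^2 ds. Taking expectation inside the integral: E[<X>_t] = (4/3)^2 * int_0^t E[X_s^2] ds. For GBM, E[X_s^2] = x_0^2 * exp((2 mu + sigma^2) s). Integrating:
  E[<X>_t] = (4/3)^2 * (3/2)^2 * (exp((2*(1/4) + (4/3)^2) t) - 1) / (2*(1/4) + (4/3)^2)
           = (4/3)^2 * (3/2)^2 * (exp((41/18) t) - 1) / (41/18) = 72*exp(41*t/18)/41 - 72/41.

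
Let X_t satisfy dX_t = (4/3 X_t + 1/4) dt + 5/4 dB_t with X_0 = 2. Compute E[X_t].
E[X_t] = 35*exp(4*t/3)/16 - 3/16

Taking expectations and using E[dB_t] = 0, the mean m(t) = E[X_t] satisfies the ODE m'(t) = a m(t) + b with m(0) = x_0. With a = 4/3, b = 1/4, x_0 = 2, the solution is
  m(t) = x_0 * exp(a t) + (b/a) * (exp(a t) - 1)
       = 2 * exp((4/3) t) + ((1/4)/(4/3)) * (exp((4/3) t) - 1)
       = 35*exp(4*t/3)/16 - 3/16.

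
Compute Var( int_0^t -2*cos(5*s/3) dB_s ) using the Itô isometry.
Var = 2*t + 3*sin(10*t/3)/5

The Itô integral of a deterministic integrand f(s) has mean 0 because each increment f(s) * (B_{s+ds} - B_s) has mean 0. By the Itô isometry:
  Var( int_0^t f(s) dB_s ) = E[ (int_0^t f(s) dB_s)^2 ] = int_0^t f(s)^2 ds.
Here f(s) = -2*cos(5*s/3), so f(s)^2 = 4*cos(5*s/3)^2. Integrate:
  int_0^t (4*cos(5*s/3)^2) ds = 2*t + 3*sin(10*t/3)/5.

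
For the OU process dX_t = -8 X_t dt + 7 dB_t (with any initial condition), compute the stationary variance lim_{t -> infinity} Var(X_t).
lim Var(X_t) = 49/16

The OU SDE dX = -theta X dt + sigma dB admits the integrating factor exp(theta t): d(exp(theta t) X_t) = sigma exp(theta t) dB_t. Integrating from 0 to t gives X_t = x_0 * exp(-theta t) + sigma * int_0^t exp(-theta (t-s)) dB_s for any initial x_0. The Itô integral has variance (by the Itô isometry) sigma^2 * int_0^t exp(-2 theta (t - s)) ds = sigma^2 * (1 - exp(-2 theta t)) / (2 theta), independent of x_0.
With theta = 8, sigma = 7:
  Var(X_t) = (7)^2 * (1 - exp(-2*8 t)) / (2 * 8) = 49/16 - 49*exp(-16*t)/16.
As t -> infinity, exp(-2*8 t) -> 0, so the stationary variance is sigma^2 / (2 theta) = 49/16.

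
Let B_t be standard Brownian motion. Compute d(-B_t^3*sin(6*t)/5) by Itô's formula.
d(-B_t^3*sin(6*t)/5) = (-3*B_t*(2*B_t^2*cos(6*t) + sin(6*t))/5) dt + (-3*B_t^2*sin(6*t)/5) dB_t

Itô's formula for f(t, x): d f(t, B_t) = (f_t + (1/2) f_xx) dt + f_x dB_t. Compute partials of f(t, x) = -x^3*sin(6*t)/5:
  f_t(t,x)  = -6*x^3*cos(6*t)/5
  f_x(t,x)  = -3*x^2*sin(6*t)/5
  f_xx(t,x) = -6*x*sin(6*t)/5
Assemble drift = f_t + (1/2) f_xx = -3*x*(2*x^2*cos(6*t) + sin(6*t))/5 and diffusion = f_x = -3*x^2*sin(6*t)/5. Substituting x = B_t:
  d(-B_t^3*sin(6*t)/5) = (-3*B_t*(2*B_t^2*cos(6*t) + sin(6*t))/5) dt + (-3*B_t^2*sin(6*t)/5) dB_t.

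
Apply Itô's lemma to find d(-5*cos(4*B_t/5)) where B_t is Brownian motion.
d(-5*cos(4*B_t/5)) = (8*cos(4*B_t/5)/5) dt + (4*sin(4*B_t/5)) dB_t

Itô's formula for f(B_t) gives d f(B_t) = f'(B_t) dB_t + (1/2) f''(B_t) dt. Compute derivatives of f(x) = -5*cos(4*x/5):
  f'(x)  = 4*sin(4*x/5)
  f''(x) = 16*cos(4*x/5)/5
Substitute x = B_t and multiply the f'' term by 1/2:
  drift     = (1/2) * (16*cos(4*x/5)/5) evaluated at B_t = 8*cos(4*B_t/5)/5
  diffusion = (4*sin(4*x/5)) evaluated at B_t = 4*sin(4*B_t/5)
Therefore d(-5*cos(4*B_t/5)) = (8*cos(4*B_t/5)/5) dt + (4*sin(4*B_t/5)) dB_t.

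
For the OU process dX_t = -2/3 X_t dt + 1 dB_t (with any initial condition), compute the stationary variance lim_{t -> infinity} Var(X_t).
lim Var(X_t) = 3/4

The OU SDE dX = -theta X dt + sigma dB admits the integrating factor exp(theta t): d(exp(theta t) X_t) = sigma exp(theta t) dB_t. Integrating from 0 to t gives X_t = x_0 * exp(-theta t) + sigma * int_0^t exp(-theta (t-s)) dB_s for any initial x_0. The Itô integral has variance (by the Itô isometry) sigma^2 * int_0^t exp(-2 theta (t - s)) ds = sigma^2 * (1 - exp(-2 theta t)) / (2 theta), independent of x_0.
With theta = 2/3, sigma = 1:
  Var(X_t) = (1)^2 * (1 - exp(-2*2/3 t)) / (2 * 2/3) = 3/4 - 3*exp(-4*t/3)/4.
As t -> infinity, exp(-2*2/3 t) -> 0, so the stationary variance is sigma^2 / (2 theta) = 3/4.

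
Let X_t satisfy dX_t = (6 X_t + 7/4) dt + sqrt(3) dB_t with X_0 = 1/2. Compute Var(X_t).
Var(X_t) = exp(12*t)/4 - 1/4

The variance V(t) = Var(X_t) satisfies V'(t) = 2 a V(t) + c^2 with V(0) = 0 (drift coefficient is linear in X, diffusion is constant). With a = 6, c = sqrt(3), the solution is
  V(t) = (c^2 / (2 a)) * (exp(2 a t) - 1)
       = (sqrt(3)^2 / (2*6)) * (exp(12 t) - 1)
       = exp(12*t)/4 - 1/4.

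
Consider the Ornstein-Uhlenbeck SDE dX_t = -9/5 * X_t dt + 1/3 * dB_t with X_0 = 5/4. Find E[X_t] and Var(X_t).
E[X_t] = 5*exp(-9*t/5)/4; Var(X_t) = 5/162 - 5*exp(-18*t/5)/162

The OU SDE dX = -theta X dt + sigma dB admits the integrating factor exp(theta t): d(exp(theta t) X_t) = sigma exp(theta t) dB_t. Integrating from 0 to t:
  X_t = x_0 * exp(-theta t) + sigma * int_0^t exp(-theta (t-s)) dB_s.
The Itô integral has mean 0 and (by the Itô isometry) variance sigma^2 * int_0^t exp(-2 theta (t - s)) ds = sigma^2 * (1 - exp(-2 theta t)) / (2 theta).
With theta = 9/5, sigma = 1/3, x_0 = 5/4:
  E[X_t] = 5/4 * exp(-9/5 t) = 5*exp(-9*t/5)/4
  Var(X_t) = (1/3)^2 * (1 - exp(-2*9/5 t)) / (2 * 9/5) = 5/162 - 5*exp(-18*t/5)/162.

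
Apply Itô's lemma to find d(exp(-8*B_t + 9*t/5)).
d(exp(-8*B_t + 9*t/5)) = (169*exp(-8*B_t + 9*t/5)/5) dt + (-8*exp(-8*B_t + 9*t/5)) dB_t

Itô's formula for f(t, x): d f(t, B_t) = (f_t + (1/2) f_xx) dt + f_x dB_t. Compute partials of f(t, x) = exp(9*t/5 - 8*x):
  f_t(t,x)  = 9*exp(9*t/5 - 8*x)/5
  f_x(t,x)  = -8*exp(9*t/5 - 8*x)
  f_xx(t,x) = 64*exp(9*t/5 - 8*x)
Assemble drift = f_t + (1/2) f_xx = 169*exp(9*t/5 - 8*x)/5 and diffusion = f_x = -8*exp(9*t/5 - 8*x). Substituting x = B_t:
  d(exp(-8*B_t + 9*t/5)) = (169*exp(-8*B_t + 9*t/5)/5) dt + (-8*exp(-8*B_t + 9*t/5)) dB_t.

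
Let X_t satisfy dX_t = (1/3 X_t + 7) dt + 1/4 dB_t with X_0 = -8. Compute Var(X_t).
Var(X_t) = 3*exp(2*t/3)/32 - 3/32

The variance V(t) = Var(X_t) satisfies V'(t) = 2 a V(t) + c^2 with V(0) = 0 (drift coefficient is linear in X, diffusion is constant). With a = 1/3, c = 1/4, the solution is
  V(t) = (c^2 / (2 a)) * (exp(2 a t) - 1)
       = ((1/4)^2 / (2*(1/3))) * (exp((2/3) t) - 1)
       = 3*exp(2*t/3)/32 - 3/32.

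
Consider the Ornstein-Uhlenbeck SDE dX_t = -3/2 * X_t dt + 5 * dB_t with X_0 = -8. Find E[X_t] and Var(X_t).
E[X_t] = -8*exp(-3*t/2); Var(X_t) = 25/3 - 25*exp(-3*t)/3

The OU SDE dX = -theta X dt + sigma dB admits the integrating factor exp(theta t): d(exp(theta t) X_t) = sigma exp(theta t) dB_t. Integrating from 0 to t:
  X_t = x_0 * exp(-theta t) + sigma * int_0^t exp(-theta (t-s)) dB_s.
The Itô integral has mean 0 and (by the Itô isometry) variance sigma^2 * int_0^t exp(-2 theta (t - s)) ds = sigma^2 * (1 - exp(-2 theta t)) / (2 theta).
With theta = 3/2, sigma = 5, x_0 = -8:
  E[X_t] = -8 * exp(-3/2 t) = -8*exp(-3*t/2)
  Var(X_t) = (5)^2 * (1 - exp(-2*3/2 t)) / (2 * 3/2) = 25/3 - 25*exp(-3*t)/3.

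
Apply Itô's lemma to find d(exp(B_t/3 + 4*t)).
d(exp(B_t/3 + 4*t)) = (73*exp(B_t/3 + 4*t)/18) dt + (exp(B_t/3 + 4*t)/3) dB_t

Itô's formula for f(t, x): d f(t, B_t) = (f_t + (1/2) f_xx) dt + f_x dB_t. Compute partials of f(t, x) = exp(4*t + x/3):
  f_t(t,x)  = 4*exp(4*t + x/3)
  f_x(t,x)  = exp(4*t + x/3)/3
  f_xx(t,x) = exp(4*t + x/3)/9
Assemble drift = f_t + (1/2) f_xx = 73*exp(4*t + x/3)/18 and diffusion = f_x = exp(4*t + x/3)/3. Substituting x = B_t:
  d(exp(B_t/3 + 4*t)) = (73*exp(B_t/3 + 4*t)/18) dt + (exp(B_t/3 + 4*t)/3) dB_t.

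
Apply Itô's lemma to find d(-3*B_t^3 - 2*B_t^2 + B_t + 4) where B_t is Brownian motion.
d(-3*B_t^3 - 2*B_t^2 + B_t + 4) = (-9*B_t - 2) dt + (-9*B_t^2 - 4*B_t + 1) dB_t

Itô's formula for f(B_t) gives d f(B_t) = f'(B_t) dB_t + (1/2) f''(B_t) dt. Compute derivatives of f(x) = -3*x^3 - 2*x^2 + x + 4:
  f'(x)  = -9*x^2 - 4*x + 1
  f''(x) = -18*x - 4
Substitute x = B_t and multiply the f'' term by 1/2:
  drift     = (1/2) * (-18*x - 4) evaluated at B_t = -9*B_t - 2
  diffusion = (-9*x^2 - 4*x + 1) evaluated at B_t = -9*B_t^2 - 4*B_t + 1
Therefore d(-3*B_t^3 - 2*B_t^2 + B_t + 4) = (-9*B_t - 2) dt + (-9*B_t^2 - 4*B_t + 1) dB_t.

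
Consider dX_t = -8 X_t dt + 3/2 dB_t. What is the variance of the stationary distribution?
lim Var(X_t) = 9/64

The OU SDE dX = -theta X dt + sigma dB admits the integrating factor exp(theta t): d(exp(theta t) X_t) = sigma exp(theta t) dB_t. Integrating from 0 to t gives X_t = x_0 * exp(-theta t) + sigma * int_0^t exp(-theta (t-s)) dB_s for any initial x_0. The Itô integral has variance (by the Itô isometry) sigma^2 * int_0^t exp(-2 theta (t - s)) ds = sigma^2 * (1 - exp(-2 theta t)) / (2 theta), independent of x_0.
With theta = 8, sigma = 3/2:
  Var(X_t) = (3/2)^2 * (1 - exp(-2*8 t)) / (2 * 8) = 9/64 - 9*exp(-16*t)/64.
As t -> infinity, exp(-2*8 t) -> 0, so the stationary variance is sigma^2 / (2 theta) = 9/64.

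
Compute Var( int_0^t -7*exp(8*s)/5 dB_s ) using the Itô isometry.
Var = 49*exp(16*t)/400 - 49/400

The Itô integral of a deterministic integrand f(s) has mean 0 because each increment f(s) * (B_{s+ds} - B_s) has mean 0. By the Itô isometry:
  Var( int_0^t f(s) dB_s ) = E[ (int_0^t f(s) dB_s)^2 ] = int_0^t f(s)^2 ds.
Here f(s) = -7*exp(8*s)/5, so f(s)^2 = 49*exp(16*s)/25. Integrate:
  int_0^t (49*exp(16*s)/25) ds = 49*exp(16*t)/400 - 49/400.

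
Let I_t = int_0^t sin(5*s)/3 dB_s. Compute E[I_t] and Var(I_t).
E[I_t] = 0; Var(I_t) = t/18 - sin(10*t)/180

The Itô integral of a deterministic integrand f(s) has mean 0 because each increment f(s) * (B_{s+ds} - B_s) has mean 0. By the Itô isometry:
  Var( int_0^t f(s) dB_s ) = E[ (int_0^t f(s) dB_s)^2 ] = int_0^t f(s)^2 ds.
Here f(s) = sin(5*s)/3, so f(s)^2 = sin(5*s)^2/9. Integrate:
  int_0^t (sin(5*s)^2/9) ds = t/18 - sin(10*t)/180.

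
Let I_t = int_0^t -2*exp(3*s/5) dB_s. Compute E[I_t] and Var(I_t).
E[I_t] = 0; Var(I_t) = 10*exp(6*t/5)/3 - 10/3

The Itô integral of a deterministic integrand f(s) has mean 0 because each increment f(s) * (B_{s+ds} - B_s) has mean 0. By the Itô isometry:
  Var( int_0^t f(s) dB_s ) = E[ (int_0^t f(s) dB_s)^2 ] = int_0^t f(s)^2 ds.
Here f(s) = -2*exp(3*s/5), so f(s)^2 = 4*exp(6*s/5). Integrate:
  int_0^t (4*exp(6*s/5)) ds = 10*exp(6*t/5)/3 - 10/3.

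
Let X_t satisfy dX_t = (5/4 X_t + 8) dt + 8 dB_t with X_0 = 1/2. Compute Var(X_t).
Var(X_t) = 128*exp(5*t/2)/5 - 128/5

The variance V(t) = Var(X_t) satisfies V'(t) = 2 a V(t) + c^2 with V(0) = 0 (drift coefficient is linear in X, diffusion is constant). With a = 5/4, c = 8, the solution is
  V(t) = (c^2 / (2 a)) * (exp(2 a t) - 1)
       = (8^2 / (2*(5/4))) * (exp((5/2) t) - 1)
       = 128*exp(5*t/2)/5 - 128/5.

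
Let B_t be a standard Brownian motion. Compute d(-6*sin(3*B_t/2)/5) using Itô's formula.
d(-6*sin(3*B_t/2)/5) = (27*sin(3*B_t/2)/20) dt + (-9*cos(3*B_t/2)/5) dB_t

Itô's formula for f(B_t) gives d f(B_t) = f'(B_t) dB_t + (1/2) f''(B_t) dt. Compute derivatives of f(x) = -6*sin(3*x/2)/5:
  f'(x)  = -9*cos(3*x/2)/5
  f''(x) = 27*sin(3*x/2)/10
Substitute x = B_t and multiply the f'' term by 1/2:
  drift     = (1/2) * (27*sin(3*x/2)/10) evaluated at B_t = 27*sin(3*B_t/2)/20
  diffusion = (-9*cos(3*x/2)/5) evaluated at B_t = -9*cos(3*B_t/2)/5
Therefore d(-6*sin(3*B_t/2)/5) = (27*sin(3*B_t/2)/20) dt + (-9*cos(3*B_t/2)/5) dB_t.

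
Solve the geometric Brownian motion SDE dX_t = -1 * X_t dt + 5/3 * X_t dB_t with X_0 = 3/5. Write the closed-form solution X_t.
X_t = 3/5 * exp((-43/18) * t + (5/3) * B_t)

For GBM dX = mu X dt + sigma X dB with X_0 = x_0, apply Itô to Y = log X: dY = (mu - sigma^2/2) dt + sigma dB, so Y_t = log(x_0) + (mu - sigma^2/2) t + sigma B_t and hence X_t = x_0 * exp((mu - sigma^2/2) t + sigma B_t).
With mu = -1, sigma = 5/3, x_0 = 3/5, this gives:
  X_t = 3/5 * exp((-43/18) * t + (5/3) * B_t).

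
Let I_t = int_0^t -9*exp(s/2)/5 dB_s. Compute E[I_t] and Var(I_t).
E[I_t] = 0; Var(I_t) = 81*exp(t)/25 - 81/25

The Itô integral of a deterministic integrand f(s) has mean 0 because each increment f(s) * (B_{s+ds} - B_s) has mean 0. By the Itô isometry:
  Var( int_0^t f(s) dB_s ) = E[ (int_0^t f(s) dB_s)^2 ] = int_0^t f(s)^2 ds.
Here f(s) = -9*exp(s/2)/5, so f(s)^2 = 81*exp(s)/25. Integrate:
  int_0^t (81*exp(s)/25) ds = 81*exp(t)/25 - 81/25.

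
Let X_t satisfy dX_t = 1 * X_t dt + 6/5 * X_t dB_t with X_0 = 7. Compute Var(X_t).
Var(X_t) = 49*(exp(36*t/25) - 1)*exp(2*t)

For GBM dX = mu X dt + sigma X dB with X_0 = x_0, apply Itô to Y = log X: dY = (mu - sigma^2/2) dt + sigma dB, so Y_t = log(x_0) + (mu - sigma^2/2) t + sigma B_t and hence X_t = x_0 * exp((mu - sigma^2/2) t + sigma B_t).
With mu = 1, sigma = 6/5, x_0 = 7, this gives:
  X_t = 7 * exp((7/25) * t + (6/5) * B_t).
Since sigma*B_t ~ Normal(0, sigma^2 t), E[exp(sigma*B_t)] = exp(sigma^2 t / 2); so E[X_t] = x_0 * exp((mu - sigma^2/2) t) * exp(sigma^2 t / 2) = x_0 * exp(mu t) = 7*exp(t).
Var(X_t) = E[X_t^2] - (E[X_t])^2 = x_0^2 * exp(2 mu t) * (exp(sigma^2 t) - 1) = 49*(exp(36*t/25) - 1)*exp(2*t).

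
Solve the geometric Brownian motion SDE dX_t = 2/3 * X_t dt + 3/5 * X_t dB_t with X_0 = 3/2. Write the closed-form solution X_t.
X_t = 3/2 * exp((73/150) * t + (3/5) * B_t)

For GBM dX = mu X dt + sigma X dB with X_0 = x_0, apply Itô to Y = log X: dY = (mu - sigma^2/2) dt + sigma dB, so Y_t = log(x_0) + (mu - sigma^2/2) t + sigma B_t and hence X_t = x_0 * exp((mu - sigma^2/2) t + sigma B_t).
With mu = 2/3, sigma = 3/5, x_0 = 3/2, this gives:
  X_t = 3/2 * exp((73/150) * t + (3/5) * B_t).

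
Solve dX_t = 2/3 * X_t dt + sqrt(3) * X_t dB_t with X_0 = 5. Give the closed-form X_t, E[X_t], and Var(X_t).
X_t = 5 * exp((-5/6) t + (sqrt(3)) B_t); E[X_t] = 5*exp(2*t/3); Var(X_t) = 25*(exp(3*t) - 1)*exp(4*t/3)

For GBM dX = mu X dt + sigma X dB with X_0 = x_0, apply Itô to Y = log X: dY = (mu - sigma^2/2) dt + sigma dB, so Y_t = log(x_0) + (mu - sigma^2/2) t + sigma B_t and hence X_t = x_0 * exp((mu - sigma^2/2) t + sigma B_t).
With mu = 2/3, sigma = sqrt(3), x_0 = 5, this gives:
  X_t = 5 * exp((-5/6) * t + (sqrt(3)) * B_t).
Since sigma*B_t ~ Normal(0, sigma^2 t), E[exp(sigma*B_t)] = exp(sigma^2 t / 2); so E[X_t] = x_0 * exp((mu - sigma^2/2) t) * exp(sigma^2 t / 2) = x_0 * exp(mu t) = 5*exp(2*t/3).
Var(X_t) = E[X_t^2] - (E[X_t])^2 = x_0^2 * exp(2 mu t) * (exp(sigma^2 t) - 1) = 25*(exp(3*t) - 1)*exp(4*t/3).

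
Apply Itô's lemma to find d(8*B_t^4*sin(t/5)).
d(8*B_t^4*sin(t/5)) = (8*B_t^2*(B_t^2*cos(t/5) + 30*sin(t/5))/5) dt + (32*B_t^3*sin(t/5)) dB_t

Itô's formula for f(t, x): d f(t, B_t) = (f_t + (1/2) f_xx) dt + f_x dB_t. Compute partials of f(t, x) = 8*x^4*sin(t/5):
  f_t(t,x)  = 8*x^4*cos(t/5)/5
  f_x(t,x)  = 32*x^3*sin(t/5)
  f_xx(t,x) = 96*x^2*sin(t/5)
Assemble drift = f_t + (1/2) f_xx = 8*x^2*(x^2*cos(t/5) + 30*sin(t/5))/5 and diffusion = f_x = 32*x^3*sin(t/5). Substituting x = B_t:
  d(8*B_t^4*sin(t/5)) = (8*B_t^2*(B_t^2*cos(t/5) + 30*sin(t/5))/5) dt + (32*B_t^3*sin(t/5)) dB_t.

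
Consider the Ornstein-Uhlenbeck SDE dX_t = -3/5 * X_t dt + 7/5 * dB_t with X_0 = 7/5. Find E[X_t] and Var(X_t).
E[X_t] = 7*exp(-3*t/5)/5; Var(X_t) = 49/30 - 49*exp(-6*t/5)/30

The OU SDE dX = -theta X dt + sigma dB admits the integrating factor exp(theta t): d(exp(theta t) X_t) = sigma exp(theta t) dB_t. Integrating from 0 to t:
  X_t = x_0 * exp(-theta t) + sigma * int_0^t exp(-theta (t-s)) dB_s.
The Itô integral has mean 0 and (by the Itô isometry) variance sigma^2 * int_0^t exp(-2 theta (t - s)) ds = sigma^2 * (1 - exp(-2 theta t)) / (2 theta).
With theta = 3/5, sigma = 7/5, x_0 = 7/5:
  E[X_t] = 7/5 * exp(-3/5 t) = 7*exp(-3*t/5)/5
  Var(X_t) = (7/5)^2 * (1 - exp(-2*3/5 t)) / (2 * 3/5) = 49/30 - 49*exp(-6*t/5)/30.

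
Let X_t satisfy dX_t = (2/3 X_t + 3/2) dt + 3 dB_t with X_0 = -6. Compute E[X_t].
E[X_t] = -15*exp(2*t/3)/4 - 9/4

Taking expectations and using E[dB_t] = 0, the mean m(t) = E[X_t] satisfies the ODE m'(t) = a m(t) + b with m(0) = x_0. With a = 2/3, b = 3/2, x_0 = -6, the solution is
  m(t) = x_0 * exp(a t) + (b/a) * (exp(a t) - 1)
       = (-6) * exp((2/3) t) + ((3/2)/(2/3)) * (exp((2/3) t) - 1)
       = -15*exp(2*t/3)/4 - 9/4.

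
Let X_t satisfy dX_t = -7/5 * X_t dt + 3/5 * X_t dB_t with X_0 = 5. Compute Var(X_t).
Var(X_t) = (25*exp(9*t/25) - 25)*exp(-14*t/5)

For GBM dX = mu X dt + sigma X dB with X_0 = x_0, apply Itô to Y = log X: dY = (mu - sigma^2/2) dt + sigma dB, so Y_t = log(x_0) + (mu - sigma^2/2) t + sigma B_t and hence X_t = x_0 * exp((mu - sigma^2/2) t + sigma B_t).
With mu = -7/5, sigma = 3/5, x_0 = 5, this gives:
  X_t = 5 * exp((-79/50) * t + (3/5) * B_t).
Since sigma*B_t ~ Normal(0, sigma^2 t), E[exp(sigma*B_t)] = exp(sigma^2 t / 2); so E[X_t] = x_0 * exp((mu - sigma^2/2) t) * exp(sigma^2 t / 2) = x_0 * exp(mu t) = 5*exp(-7*t/5).
Var(X_t) = E[X_t^2] - (E[X_t])^2 = x_0^2 * exp(2 mu t) * (exp(sigma^2 t) - 1) = (25*exp(9*t/25) - 25)*exp(-14*t/5).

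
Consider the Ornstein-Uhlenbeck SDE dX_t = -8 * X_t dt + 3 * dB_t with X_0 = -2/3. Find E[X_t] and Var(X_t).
E[X_t] = -2*exp(-8*t)/3; Var(X_t) = 9/16 - 9*exp(-16*t)/16

The OU SDE dX = -theta X dt + sigma dB admits the integrating factor exp(theta t): d(exp(theta t) X_t) = sigma exp(theta t) dB_t. Integrating from 0 to t:
  X_t = x_0 * exp(-theta t) + sigma * int_0^t exp(-theta (t-s)) dB_s.
The Itô integral has mean 0 and (by the Itô isometry) variance sigma^2 * int_0^t exp(-2 theta (t - s)) ds = sigma^2 * (1 - exp(-2 theta t)) / (2 theta).
With theta = 8, sigma = 3, x_0 = -2/3:
  E[X_t] = -2/3 * exp(-8 t) = -2*exp(-8*t)/3
  Var(X_t) = (3)^2 * (1 - exp(-2*8 t)) / (2 * 8) = 9/16 - 9*exp(-16*t)/16.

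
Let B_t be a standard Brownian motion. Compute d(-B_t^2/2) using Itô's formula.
d(-B_t^2/2) = (-1/2) dt + (-B_t) dB_t

Itô's formula for f(B_t) gives d f(B_t) = f'(B_t) dB_t + (1/2) f''(B_t) dt. Compute derivatives of f(x) = -x^2/2:
  f'(x)  = -x
  f''(x) = -1
Substitute x = B_t and multiply the f'' term by 1/2:
  drift     = (1/2) * (-1) evaluated at B_t = -1/2
  diffusion = (-x) evaluated at B_t = -B_t
Therefore d(-B_t^2/2) = (-1/2) dt + (-B_t) dB_t.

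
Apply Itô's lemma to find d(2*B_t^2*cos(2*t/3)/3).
d(2*B_t^2*cos(2*t/3)/3) = (-4*B_t^2*sin(2*t/3)/9 + 2*cos(2*t/3)/3) dt + (4*B_t*cos(2*t/3)/3) dB_t

Itô's formula for f(t, x): d f(t, B_t) = (f_t + (1/2) f_xx) dt + f_x dB_t. Compute partials of f(t, x) = 2*x^2*cos(2*t/3)/3:
  f_t(t,x)  = -4*x^2*sin(2*t/3)/9
  f_x(t,x)  = 4*x*cos(2*t/3)/3
  f_xx(t,x) = 4*cos(2*t/3)/3
Assemble drift = f_t + (1/2) f_xx = -4*x^2*sin(2*t/3)/9 + 2*cos(2*t/3)/3 and diffusion = f_x = 4*x*cos(2*t/3)/3. Substituting x = B_t:
  d(2*B_t^2*cos(2*t/3)/3) = (-4*B_t^2*sin(2*t/3)/9 + 2*cos(2*t/3)/3) dt + (4*B_t*cos(2*t/3)/3) dB_t.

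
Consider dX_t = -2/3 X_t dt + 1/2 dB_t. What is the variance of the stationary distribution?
lim Var(X_t) = 3/16

The OU SDE dX = -theta X dt + sigma dB admits the integrating factor exp(theta t): d(exp(theta t) X_t) = sigma exp(theta t) dB_t. Integrating from 0 to t gives X_t = x_0 * exp(-theta t) + sigma * int_0^t exp(-theta (t-s)) dB_s for any initial x_0. The Itô integral has variance (by the Itô isometry) sigma^2 * int_0^t exp(-2 theta (t - s)) ds = sigma^2 * (1 - exp(-2 theta t)) / (2 theta), independent of x_0.
With theta = 2/3, sigma = 1/2:
  Var(X_t) = (1/2)^2 * (1 - exp(-2*2/3 t)) / (2 * 2/3) = 3/16 - 3*exp(-4*t/3)/16.
As t -> infinity, exp(-2*2/3 t) -> 0, so the stationary variance is sigma^2 / (2 theta) = 3/16.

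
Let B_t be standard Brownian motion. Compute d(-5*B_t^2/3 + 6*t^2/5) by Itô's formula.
d(-5*B_t^2/3 + 6*t^2/5) = (12*t/5 - 5/3) dt + (-10*B_t/3) dB_t

Itô's formula for f(t, x): d f(t, B_t) = (f_t + (1/2) f_xx) dt + f_x dB_t. Compute partials of f(t, x) = 6*t^2/5 - 5*x^2/3:
  f_t(t,x)  = 12*t/5
  f_x(t,x)  = -10*x/3
  f_xx(t,x) = -10/3
Assemble drift = f_t + (1/2) f_xx = 12*t/5 - 5/3 and diffusion = f_x = -10*x/3. Substituting x = B_t:
  d(-5*B_t^2/3 + 6*t^2/5) = (12*t/5 - 5/3) dt + (-10*B_t/3) dB_t.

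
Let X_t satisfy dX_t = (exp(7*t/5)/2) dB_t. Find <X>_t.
<X>_t = 5*exp(14*t/5)/56 - 5/56

For an Itô process dX_t = a(t) dt + b(t) dB_t, the quadratic variation is <X>_t = int_0^t b(s)^2 ds (the drift term does not contribute). Here b(s) = exp(7*s/5)/2, so
  b(s)^2 = exp(14*s/5)/4.
Integrating from 0 to t:
  <X>_t = int_0^t (exp(14*s/5)/4) ds = 5*exp(14*t/5)/56 - 5/56.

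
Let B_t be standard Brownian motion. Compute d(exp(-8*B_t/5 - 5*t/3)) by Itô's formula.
d(exp(-8*B_t/5 - 5*t/3)) = (-29*exp(-8*B_t/5 - 5*t/3)/75) dt + (-8*exp(-8*B_t/5 - 5*t/3)/5) dB_t

Itô's formula for f(t, x): d f(t, B_t) = (f_t + (1/2) f_xx) dt + f_x dB_t. Compute partials of f(t, x) = exp(-5*t/3 - 8*x/5):
  f_t(t,x)  = -5*exp(-5*t/3 - 8*x/5)/3
  f_x(t,x)  = -8*exp(-5*t/3 - 8*x/5)/5
  f_xx(t,x) = 64*exp(-5*t/3 - 8*x/5)/25
Assemble drift = f_t + (1/2) f_xx = -29*exp(-5*t/3 - 8*x/5)/75 and diffusion = f_x = -8*exp(-5*t/3 - 8*x/5)/5. Substituting x = B_t:
  d(exp(-8*B_t/5 - 5*t/3)) = (-29*exp(-8*B_t/5 - 5*t/3)/75) dt + (-8*exp(-8*B_t/5 - 5*t/3)/5) dB_t.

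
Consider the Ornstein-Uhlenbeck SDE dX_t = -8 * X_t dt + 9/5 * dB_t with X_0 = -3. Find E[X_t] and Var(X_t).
E[X_t] = -3*exp(-8*t); Var(X_t) = 81/400 - 81*exp(-16*t)/400

The OU SDE dX = -theta X dt + sigma dB admits the integrating factor exp(theta t): d(exp(theta t) X_t) = sigma exp(theta t) dB_t. Integrating from 0 to t:
  X_t = x_0 * exp(-theta t) + sigma * int_0^t exp(-theta (t-s)) dB_s.
The Itô integral has mean 0 and (by the Itô isometry) variance sigma^2 * int_0^t exp(-2 theta (t - s)) ds = sigma^2 * (1 - exp(-2 theta t)) / (2 theta).
With theta = 8, sigma = 9/5, x_0 = -3:
  E[X_t] = -3 * exp(-8 t) = -3*exp(-8*t)
  Var(X_t) = (9/5)^2 * (1 - exp(-2*8 t)) / (2 * 8) = 81/400 - 81*exp(-16*t)/400.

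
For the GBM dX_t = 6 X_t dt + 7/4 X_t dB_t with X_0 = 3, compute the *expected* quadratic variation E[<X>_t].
E[<X>_t] = 441*exp(241*t/16)/241 - 441/241

<X>_t = int_0^t ((7/4) * X_s)^2 ds. Taking expectation inside the integral: E[<X>_t] = (7/4)^2 * int_0^t E[X_s^2] ds. For GBM, E[X_s^2] = x_0^2 * exp((2 mu + sigma^2) s). Integrating:
  E[<X>_t] = (7/4)^2 * 3^2 * (exp((2*6 + (7/4)^2) t) - 1) / (2*6 + (7/4)^2)
           = (7/4)^2 * 3^2 * (exp((241/16) t) - 1) / (241/16) = 441*exp(241*t/16)/241 - 441/241.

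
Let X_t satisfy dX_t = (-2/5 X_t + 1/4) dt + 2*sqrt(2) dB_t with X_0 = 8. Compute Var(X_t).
Var(X_t) = 10 - 10*exp(-4*t/5)

The variance V(t) = Var(X_t) satisfies V'(t) = 2 a V(t) + c^2 with V(0) = 0 (drift coefficient is linear in X, diffusion is constant). With a = -2/5, c = 2*sqrt(2), the solution is
  V(t) = (c^2 / (2 a)) * (exp(2 a t) - 1)
       = ((2*sqrt(2))^2 / (2*(-2/5))) * (exp((-4/5) t) - 1)
       = 10 - 10*exp(-4*t/5).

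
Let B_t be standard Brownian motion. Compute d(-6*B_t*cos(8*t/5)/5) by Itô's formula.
d(-6*B_t*cos(8*t/5)/5) = (48*B_t*sin(8*t/5)/25) dt + (-6*cos(8*t/5)/5) dB_t

Itô's formula for f(t, x): d f(t, B_t) = (f_t + (1/2) f_xx) dt + f_x dB_t. Compute partials of f(t, x) = -6*x*cos(8*t/5)/5:
  f_t(t,x)  = 48*x*sin(8*t/5)/25
  f_x(t,x)  = -6*cos(8*t/5)/5
  f_xx(t,x) = 0
Assemble drift = f_t + (1/2) f_xx = 48*x*sin(8*t/5)/25 and diffusion = f_x = -6*cos(8*t/5)/5. Substituting x = B_t:
  d(-6*B_t*cos(8*t/5)/5) = (48*B_t*sin(8*t/5)/25) dt + (-6*cos(8*t/5)/5) dB_t.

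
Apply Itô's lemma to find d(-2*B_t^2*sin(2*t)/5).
d(-2*B_t^2*sin(2*t)/5) = (-4*B_t^2*cos(2*t)/5 - 2*sin(2*t)/5) dt + (-4*B_t*sin(2*t)/5) dB_t

Itô's formula for f(t, x): d f(t, B_t) = (f_t + (1/2) f_xx) dt + f_x dB_t. Compute partials of f(t, x) = -2*x^2*sin(2*t)/5:
  f_t(t,x)  = -4*x^2*cos(2*t)/5
  f_x(t,x)  = -4*x*sin(2*t)/5
  f_xx(t,x) = -4*sin(2*t)/5
Assemble drift = f_t + (1/2) f_xx = -4*x^2*cos(2*t)/5 - 2*sin(2*t)/5 and diffusion = f_x = -4*x*sin(2*t)/5. Substituting x = B_t:
  d(-2*B_t^2*sin(2*t)/5) = (-4*B_t^2*cos(2*t)/5 - 2*sin(2*t)/5) dt + (-4*B_t*sin(2*t)/5) dB_t.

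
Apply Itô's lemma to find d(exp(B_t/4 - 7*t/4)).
d(exp(B_t/4 - 7*t/4)) = (-55*exp(B_t/4 - 7*t/4)/32) dt + (exp(B_t/4 - 7*t/4)/4) dB_t

Itô's formula for f(t, x): d f(t, B_t) = (f_t + (1/2) f_xx) dt + f_x dB_t. Compute partials of f(t, x) = exp(-7*t/4 + x/4):
  f_t(t,x)  = -7*exp(-7*t/4 + x/4)/4
  f_x(t,x)  = exp(-7*t/4 + x/4)/4
  f_xx(t,x) = exp(-7*t/4 + x/4)/16
Assemble drift = f_t + (1/2) f_xx = -55*exp(-7*t/4 + x/4)/32 and diffusion = f_x = exp(-7*t/4 + x/4)/4. Substituting x = B_t:
  d(exp(B_t/4 - 7*t/4)) = (-55*exp(B_t/4 - 7*t/4)/32) dt + (exp(B_t/4 - 7*t/4)/4) dB_t.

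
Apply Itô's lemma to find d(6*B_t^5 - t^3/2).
d(6*B_t^5 - t^3/2) = (60*B_t^3 - 3*t^2/2) dt + (30*B_t^4) dB_t

Itô's formula for f(t, x): d f(t, B_t) = (f_t + (1/2) f_xx) dt + f_x dB_t. Compute partials of f(t, x) = -t^3/2 + 6*x^5:
  f_t(t,x)  = -3*t^2/2
  f_x(t,x)  = 30*x^4
  f_xx(t,x) = 120*x^3
Assemble drift = f_t + (1/2) f_xx = -3*t^2/2 + 60*x^3 and diffusion = f_x = 30*x^4. Substituting x = B_t:
  d(6*B_t^5 - t^3/2) = (60*B_t^3 - 3*t^2/2) dt + (30*B_t^4) dB_t.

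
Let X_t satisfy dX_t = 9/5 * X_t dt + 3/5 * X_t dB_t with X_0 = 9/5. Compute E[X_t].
E[X_t] = 9*exp(9*t/5)/5

For GBM dX = mu X dt + sigma X dB with X_0 = x_0, apply Itô to Y = log X: dY = (mu - sigma^2/2) dt + sigma dB, so Y_t = log(x_0) + (mu - sigma^2/2) t + sigma B_t and hence X_t = x_0 * exp((mu - sigma^2/2) t + sigma B_t).
With mu = 9/5, sigma = 3/5, x_0 = 9/5, this gives:
  X_t = 9/5 * exp((81/50) * t + (3/5) * B_t).
Since sigma*B_t ~ Normal(0, sigma^2 t), E[exp(sigma*B_t)] = exp(sigma^2 t / 2); so E[X_t] = x_0 * exp((mu - sigma^2/2) t) * exp(sigma^2 t / 2) = x_0 * exp(mu t) = 9*exp(9*t/5)/5.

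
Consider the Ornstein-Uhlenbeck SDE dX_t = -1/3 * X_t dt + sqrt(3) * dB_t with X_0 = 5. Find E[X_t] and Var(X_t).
E[X_t] = 5*exp(-t/3); Var(X_t) = 9/2 - 9*exp(-2*t/3)/2

The OU SDE dX = -theta X dt + sigma dB admits the integrating factor exp(theta t): d(exp(theta t) X_t) = sigma exp(theta t) dB_t. Integrating from 0 to t:
  X_t = x_0 * exp(-theta t) + sigma * int_0^t exp(-theta (t-s)) dB_s.
The Itô integral has mean 0 and (by the Itô isometry) variance sigma^2 * int_0^t exp(-2 theta (t - s)) ds = sigma^2 * (1 - exp(-2 theta t)) / (2 theta).
With theta = 1/3, sigma = sqrt(3), x_0 = 5:
  E[X_t] = 5 * exp(-1/3 t) = 5*exp(-t/3)
  Var(X_t) = (sqrt(3))^2 * (1 - exp(-2*1/3 t)) / (2 * 1/3) = 9/2 - 9*exp(-2*t/3)/2.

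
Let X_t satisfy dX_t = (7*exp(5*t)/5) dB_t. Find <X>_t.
<X>_t = 49*exp(10*t)/250 - 49/250

For an Itô process dX_t = a(t) dt + b(t) dB_t, the quadratic variation is <X>_t = int_0^t b(s)^2 ds (the drift term does not contribute). Here b(s) = 7*exp(5*s)/5, so
  b(s)^2 = 49*exp(10*s)/25.
Integrating from 0 to t:
  <X>_t = int_0^t (49*exp(10*s)/25) ds = 49*exp(10*t)/250 - 49/250.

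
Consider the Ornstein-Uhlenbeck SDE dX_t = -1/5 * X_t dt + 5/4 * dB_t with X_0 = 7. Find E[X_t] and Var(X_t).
E[X_t] = 7*exp(-t/5); Var(X_t) = 125/32 - 125*exp(-2*t/5)/32

The OU SDE dX = -theta X dt + sigma dB admits the integrating factor exp(theta t): d(exp(theta t) X_t) = sigma exp(theta t) dB_t. Integrating from 0 to t:
  X_t = x_0 * exp(-theta t) + sigma * int_0^t exp(-theta (t-s)) dB_s.
The Itô integral has mean 0 and (by the Itô isometry) variance sigma^2 * int_0^t exp(-2 theta (t - s)) ds = sigma^2 * (1 - exp(-2 theta t)) / (2 theta).
With theta = 1/5, sigma = 5/4, x_0 = 7:
  E[X_t] = 7 * exp(-1/5 t) = 7*exp(-t/5)
  Var(X_t) = (5/4)^2 * (1 - exp(-2*1/5 t)) / (2 * 1/5) = 125/32 - 125*exp(-2*t/5)/32.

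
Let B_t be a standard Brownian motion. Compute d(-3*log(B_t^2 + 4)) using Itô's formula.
d(-3*log(B_t^2 + 4)) = (3*(B_t^2 - 4)/(B_t^2 + 4)^2) dt + (-6*B_t/(B_t^2 + 4)) dB_t

Itô's formula for f(B_t) gives d f(B_t) = f'(B_t) dB_t + (1/2) f''(B_t) dt. Compute derivatives of f(x) = -3*log(x^2 + 4):
  f'(x)  = -6*x/(x^2 + 4)
  f''(x) = 6*(x^2 - 4)/(x^2 + 4)^2
Substitute x = B_t and multiply the f'' term by 1/2:
  drift     = (1/2) * (6*(x^2 - 4)/(x^2 + 4)^2) evaluated at B_t = 3*(B_t^2 - 4)/(B_t^2 + 4)^2
  diffusion = (-6*x/(x^2 + 4)) evaluated at B_t = -6*B_t/(B_t^2 + 4)
Therefore d(-3*log(B_t^2 + 4)) = (3*(B_t^2 - 4)/(B_t^2 + 4)^2) dt + (-6*B_t/(B_t^2 + 4)) dB_t.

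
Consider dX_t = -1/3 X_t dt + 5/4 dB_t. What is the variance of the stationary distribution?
lim Var(X_t) = 75/32

The OU SDE dX = -theta X dt + sigma dB admits the integrating factor exp(theta t): d(exp(theta t) X_t) = sigma exp(theta t) dB_t. Integrating from 0 to t gives X_t = x_0 * exp(-theta t) + sigma * int_0^t exp(-theta (t-s)) dB_s for any initial x_0. The Itô integral has variance (by the Itô isometry) sigma^2 * int_0^t exp(-2 theta (t - s)) ds = sigma^2 * (1 - exp(-2 theta t)) / (2 theta), independent of x_0.
With theta = 1/3, sigma = 5/4:
  Var(X_t) = (5/4)^2 * (1 - exp(-2*1/3 t)) / (2 * 1/3) = 75/32 - 75*exp(-2*t/3)/32.
As t -> infinity, exp(-2*1/3 t) -> 0, so the stationary variance is sigma^2 / (2 theta) = 75/32.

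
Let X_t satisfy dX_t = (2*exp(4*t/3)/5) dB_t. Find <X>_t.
<X>_t = 3*exp(8*t/3)/50 - 3/50

For an Itô process dX_t = a(t) dt + b(t) dB_t, the quadratic variation is <X>_t = int_0^t b(s)^2 ds (the drift term does not contribute). Here b(s) = 2*exp(4*s/3)/5, so
  b(s)^2 = 4*exp(8*s/3)/25.
Integrating from 0 to t:
  <X>_t = int_0^t (4*exp(8*s/3)/25) ds = 3*exp(8*t/3)/50 - 3/50.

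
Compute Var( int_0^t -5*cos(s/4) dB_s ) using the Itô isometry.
Var = 25*t/2 + 25*sin(t/2)

The Itô integral of a deterministic integrand f(s) has mean 0 because each increment f(s) * (B_{s+ds} - B_s) has mean 0. By the Itô isometry:
  Var( int_0^t f(s) dB_s ) = E[ (int_0^t f(s) dB_s)^2 ] = int_0^t f(s)^2 ds.
Here f(s) = -5*cos(s/4), so f(s)^2 = 25*cos(s/4)^2. Integrate:
  int_0^t (25*cos(s/4)^2) ds = 25*t/2 + 25*sin(t/2).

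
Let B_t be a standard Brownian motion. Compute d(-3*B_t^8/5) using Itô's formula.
d(-3*B_t^8/5) = (-84*B_t^6/5) dt + (-24*B_t^7/5) dB_t

Itô's formula for f(B_t) gives d f(B_t) = f'(B_t) dB_t + (1/2) f''(B_t) dt. Compute derivatives of f(x) = -3*x^8/5:
  f'(x)  = -24*x^7/5
  f''(x) = -168*x^6/5
Substitute x = B_t and multiply the f'' term by 1/2:
  drift     = (1/2) * (-168*x^6/5) evaluated at B_t = -84*B_t^6/5
  diffusion = (-24*x^7/5) evaluated at B_t = -24*B_t^7/5
Therefore d(-3*B_t^8/5) = (-84*B_t^6/5) dt + (-24*B_t^7/5) dB_t.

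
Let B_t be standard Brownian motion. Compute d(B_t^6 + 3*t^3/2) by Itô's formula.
d(B_t^6 + 3*t^3/2) = (15*B_t^4 + 9*t^2/2) dt + (6*B_t^5) dB_t

Itô's formula for f(t, x): d f(t, B_t) = (f_t + (1/2) f_xx) dt + f_x dB_t. Compute partials of f(t, x) = 3*t^3/2 + x^6:
  f_t(t,x)  = 9*t^2/2
  f_x(t,x)  = 6*x^5
  f_xx(t,x) = 30*x^4
Assemble drift = f_t + (1/2) f_xx = 9*t^2/2 + 15*x^4 and diffusion = f_x = 6*x^5. Substituting x = B_t:
  d(B_t^6 + 3*t^3/2) = (15*B_t^4 + 9*t^2/2) dt + (6*B_t^5) dB_t.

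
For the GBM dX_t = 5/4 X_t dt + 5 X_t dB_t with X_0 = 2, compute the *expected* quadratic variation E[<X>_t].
E[<X>_t] = 40*exp(55*t/2)/11 - 40/11

<X>_t = int_0^t (5 * X_s)^2 ds. Taking expectation inside the integral: E[<X>_t] = 5^2 * int_0^t E[X_s^2] ds. For GBM, E[X_s^2] = x_0^2 * exp((2 mu + sigma^2) s). Integrating:
  E[<X>_t] = 5^2 * 2^2 * (exp((2*(5/4) + 5^2) t) - 1) / (2*(5/4) + 5^2)
           = 5^2 * 2^2 * (exp((55/2) t) - 1) / (55/2) = 40*exp(55*t/2)/11 - 40/11.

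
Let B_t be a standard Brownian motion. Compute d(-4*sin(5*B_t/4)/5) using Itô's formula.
d(-4*sin(5*B_t/4)/5) = (5*sin(5*B_t/4)/8) dt + (-cos(5*B_t/4)) dB_t

Itô's formula for f(B_t) gives d f(B_t) = f'(B_t) dB_t + (1/2) f''(B_t) dt. Compute derivatives of f(x) = -4*sin(5*x/4)/5:
  f'(x)  = -cos(5*x/4)
  f''(x) = 5*sin(5*x/4)/4
Substitute x = B_t and multiply the f'' term by 1/2:
  drift     = (1/2) * (5*sin(5*x/4)/4) evaluated at B_t = 5*sin(5*B_t/4)/8
  diffusion = (-cos(5*x/4)) evaluated at B_t = -cos(5*B_t/4)
Therefore d(-4*sin(5*B_t/4)/5) = (5*sin(5*B_t/4)/8) dt + (-cos(5*B_t/4)) dB_t.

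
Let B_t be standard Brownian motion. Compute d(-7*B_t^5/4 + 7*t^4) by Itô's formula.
d(-7*B_t^5/4 + 7*t^4) = (-35*B_t^3/2 + 28*t^3) dt + (-35*B_t^4/4) dB_t

Itô's formula for f(t, x): d f(t, B_t) = (f_t + (1/2) f_xx) dt + f_x dB_t. Compute partials of f(t, x) = 7*t^4 - 7*x^5/4:
  f_t(t,x)  = 28*t^3
  f_x(t,x)  = -35*x^4/4
  f_xx(t,x) = -35*x^3
Assemble drift = f_t + (1/2) f_xx = 28*t^3 - 35*x^3/2 and diffusion = f_x = -35*x^4/4. Substituting x = B_t:
  d(-7*B_t^5/4 + 7*t^4) = (-35*B_t^3/2 + 28*t^3) dt + (-35*B_t^4/4) dB_t.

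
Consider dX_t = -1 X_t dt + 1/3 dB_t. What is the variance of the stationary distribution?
lim Var(X_t) = 1/18

The OU SDE dX = -theta X dt + sigma dB admits the integrating factor exp(theta t): d(exp(theta t) X_t) = sigma exp(theta t) dB_t. Integrating from 0 to t gives X_t = x_0 * exp(-theta t) + sigma * int_0^t exp(-theta (t-s)) dB_s for any initial x_0. The Itô integral has variance (by the Itô isometry) sigma^2 * int_0^t exp(-2 theta (t - s)) ds = sigma^2 * (1 - exp(-2 theta t)) / (2 theta), independent of x_0.
With theta = 1, sigma = 1/3:
  Var(X_t) = (1/3)^2 * (1 - exp(-2*1 t)) / (2 * 1) = 1/18 - exp(-2*t)/18.
As t -> infinity, exp(-2*1 t) -> 0, so the stationary variance is sigma^2 / (2 theta) = 1/18.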